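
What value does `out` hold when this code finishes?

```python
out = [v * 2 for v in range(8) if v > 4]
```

Let's trace through this code step by step.

Initialize: out = [v * 2 for v in range(8) if v > 4]

After execution: out = [10, 12, 14]
[10, 12, 14]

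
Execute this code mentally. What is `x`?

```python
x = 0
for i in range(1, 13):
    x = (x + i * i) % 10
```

Let's trace through this code step by step.

Initialize: x = 0
Entering loop: for i in range(1, 13):

After execution: x = 0
0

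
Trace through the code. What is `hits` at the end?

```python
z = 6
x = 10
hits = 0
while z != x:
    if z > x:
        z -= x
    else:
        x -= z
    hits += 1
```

Let's trace through this code step by step.

Initialize: z = 6
Initialize: x = 10
Initialize: hits = 0
Entering loop: while z != x:

After execution: hits = 3
3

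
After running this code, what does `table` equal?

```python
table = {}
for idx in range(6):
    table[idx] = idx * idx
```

Let's trace through this code step by step.

Initialize: table = {}
Entering loop: for idx in range(6):

After execution: table = {0: 0, 1: 1, 2: 4, 3: 9, 4: 16, 5: 25}
{0: 0, 1: 1, 2: 4, 3: 9, 4: 16, 5: 25}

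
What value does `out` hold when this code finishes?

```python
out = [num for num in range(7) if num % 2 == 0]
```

Let's trace through this code step by step.

Initialize: out = [num for num in range(7) if num % 2 == 0]

After execution: out = [0, 2, 4, 6]
[0, 2, 4, 6]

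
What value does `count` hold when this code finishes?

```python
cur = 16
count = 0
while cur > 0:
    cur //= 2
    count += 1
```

Let's trace through this code step by step.

Initialize: cur = 16
Initialize: count = 0
Entering loop: while cur > 0:

After execution: count = 5
5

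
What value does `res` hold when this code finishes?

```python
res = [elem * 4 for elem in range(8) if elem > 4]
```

Let's trace through this code step by step.

Initialize: res = [elem * 4 for elem in range(8) if elem > 4]

After execution: res = [20, 24, 28]
[20, 24, 28]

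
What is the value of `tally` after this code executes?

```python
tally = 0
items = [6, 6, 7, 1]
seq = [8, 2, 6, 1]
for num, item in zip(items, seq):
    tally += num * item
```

Let's trace through this code step by step.

Initialize: tally = 0
Initialize: items = [6, 6, 7, 1]
Initialize: seq = [8, 2, 6, 1]
Entering loop: for num, item in zip(items, seq):

After execution: tally = 103
103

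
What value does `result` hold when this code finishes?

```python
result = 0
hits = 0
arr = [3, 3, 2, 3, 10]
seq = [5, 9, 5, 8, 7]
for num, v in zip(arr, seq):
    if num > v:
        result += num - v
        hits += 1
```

Let's trace through this code step by step.

Initialize: result = 0
Initialize: hits = 0
Initialize: arr = [3, 3, 2, 3, 10]
Initialize: seq = [5, 9, 5, 8, 7]
Entering loop: for num, v in zip(arr, seq):

After execution: result = 3
3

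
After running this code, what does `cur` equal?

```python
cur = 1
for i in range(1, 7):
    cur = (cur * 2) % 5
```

Let's trace through this code step by step.

Initialize: cur = 1
Entering loop: for i in range(1, 7):

After execution: cur = 4
4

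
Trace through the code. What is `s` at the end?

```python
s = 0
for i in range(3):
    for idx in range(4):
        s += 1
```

Let's trace through this code step by step.

Initialize: s = 0
Entering loop: for i in range(3):

After execution: s = 12
12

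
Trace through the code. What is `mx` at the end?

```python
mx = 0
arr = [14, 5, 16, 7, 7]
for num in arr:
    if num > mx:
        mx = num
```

Let's trace through this code step by step.

Initialize: mx = 0
Initialize: arr = [14, 5, 16, 7, 7]
Entering loop: for num in arr:

After execution: mx = 16
16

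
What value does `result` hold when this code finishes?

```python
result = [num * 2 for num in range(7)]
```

Let's trace through this code step by step.

Initialize: result = [num * 2 for num in range(7)]

After execution: result = [0, 2, 4, 6, 8, 10, 12]
[0, 2, 4, 6, 8, 10, 12]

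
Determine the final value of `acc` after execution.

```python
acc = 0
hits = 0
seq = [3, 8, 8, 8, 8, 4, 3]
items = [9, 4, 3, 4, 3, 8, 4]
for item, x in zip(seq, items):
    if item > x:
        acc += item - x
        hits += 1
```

Let's trace through this code step by step.

Initialize: acc = 0
Initialize: hits = 0
Initialize: seq = [3, 8, 8, 8, 8, 4, 3]
Initialize: items = [9, 4, 3, 4, 3, 8, 4]
Entering loop: for item, x in zip(seq, items):

After execution: acc = 18
18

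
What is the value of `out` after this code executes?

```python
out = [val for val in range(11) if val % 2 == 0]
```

Let's trace through this code step by step.

Initialize: out = [val for val in range(11) if val % 2 == 0]

After execution: out = [0, 2, 4, 6, 8, 10]
[0, 2, 4, 6, 8, 10]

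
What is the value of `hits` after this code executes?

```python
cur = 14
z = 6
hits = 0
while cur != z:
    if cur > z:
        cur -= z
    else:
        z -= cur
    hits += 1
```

Let's trace through this code step by step.

Initialize: cur = 14
Initialize: z = 6
Initialize: hits = 0
Entering loop: while cur != z:

After execution: hits = 4
4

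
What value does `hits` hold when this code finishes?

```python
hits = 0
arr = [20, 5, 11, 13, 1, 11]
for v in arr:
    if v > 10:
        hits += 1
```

Let's trace through this code step by step.

Initialize: hits = 0
Initialize: arr = [20, 5, 11, 13, 1, 11]
Entering loop: for v in arr:

After execution: hits = 4
4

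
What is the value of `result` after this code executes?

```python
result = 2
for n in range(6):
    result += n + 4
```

Let's trace through this code step by step.

Initialize: result = 2
Entering loop: for n in range(6):

After execution: result = 41
41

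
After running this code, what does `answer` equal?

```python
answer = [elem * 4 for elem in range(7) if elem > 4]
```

Let's trace through this code step by step.

Initialize: answer = [elem * 4 for elem in range(7) if elem > 4]

After execution: answer = [20, 24]
[20, 24]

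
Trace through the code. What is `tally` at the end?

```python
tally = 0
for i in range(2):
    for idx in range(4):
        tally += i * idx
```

Let's trace through this code step by step.

Initialize: tally = 0
Entering loop: for i in range(2):

After execution: tally = 6
6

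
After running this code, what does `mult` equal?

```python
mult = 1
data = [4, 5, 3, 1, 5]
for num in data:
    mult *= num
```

Let's trace through this code step by step.

Initialize: mult = 1
Initialize: data = [4, 5, 3, 1, 5]
Entering loop: for num in data:

After execution: mult = 300
300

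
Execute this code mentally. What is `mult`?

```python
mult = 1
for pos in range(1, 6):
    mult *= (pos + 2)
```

Let's trace through this code step by step.

Initialize: mult = 1
Entering loop: for pos in range(1, 6):

After execution: mult = 2520
2520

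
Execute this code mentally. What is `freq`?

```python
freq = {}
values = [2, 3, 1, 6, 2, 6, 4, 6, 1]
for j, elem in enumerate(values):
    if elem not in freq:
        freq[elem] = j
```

Let's trace through this code step by step.

Initialize: freq = {}
Initialize: values = [2, 3, 1, 6, 2, 6, 4, 6, 1]
Entering loop: for j, elem in enumerate(values):

After execution: freq = {2: 0, 3: 1, 1: 2, 6: 3, 4: 6}
{2: 0, 3: 1, 1: 2, 6: 3, 4: 6}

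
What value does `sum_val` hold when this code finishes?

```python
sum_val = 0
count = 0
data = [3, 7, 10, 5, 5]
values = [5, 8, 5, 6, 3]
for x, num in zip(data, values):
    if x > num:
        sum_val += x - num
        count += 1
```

Let's trace through this code step by step.

Initialize: sum_val = 0
Initialize: count = 0
Initialize: data = [3, 7, 10, 5, 5]
Initialize: values = [5, 8, 5, 6, 3]
Entering loop: for x, num in zip(data, values):

After execution: sum_val = 7
7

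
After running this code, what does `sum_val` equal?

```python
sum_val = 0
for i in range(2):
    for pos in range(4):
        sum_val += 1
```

Let's trace through this code step by step.

Initialize: sum_val = 0
Entering loop: for i in range(2):

After execution: sum_val = 8
8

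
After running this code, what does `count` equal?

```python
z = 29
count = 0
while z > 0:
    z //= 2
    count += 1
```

Let's trace through this code step by step.

Initialize: z = 29
Initialize: count = 0
Entering loop: while z > 0:

After execution: count = 5
5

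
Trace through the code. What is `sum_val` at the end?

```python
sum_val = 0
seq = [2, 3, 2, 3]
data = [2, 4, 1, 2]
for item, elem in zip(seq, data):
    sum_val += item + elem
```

Let's trace through this code step by step.

Initialize: sum_val = 0
Initialize: seq = [2, 3, 2, 3]
Initialize: data = [2, 4, 1, 2]
Entering loop: for item, elem in zip(seq, data):

After execution: sum_val = 19
19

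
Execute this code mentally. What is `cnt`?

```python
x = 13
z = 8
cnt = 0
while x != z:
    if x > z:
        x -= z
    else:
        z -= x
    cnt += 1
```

Let's trace through this code step by step.

Initialize: x = 13
Initialize: z = 8
Initialize: cnt = 0
Entering loop: while x != z:

After execution: cnt = 5
5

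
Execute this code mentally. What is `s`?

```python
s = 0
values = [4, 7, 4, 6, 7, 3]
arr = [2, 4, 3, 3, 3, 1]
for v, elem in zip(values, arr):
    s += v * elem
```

Let's trace through this code step by step.

Initialize: s = 0
Initialize: values = [4, 7, 4, 6, 7, 3]
Initialize: arr = [2, 4, 3, 3, 3, 1]
Entering loop: for v, elem in zip(values, arr):

After execution: s = 90
90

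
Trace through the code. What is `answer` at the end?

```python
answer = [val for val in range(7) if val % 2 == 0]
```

Let's trace through this code step by step.

Initialize: answer = [val for val in range(7) if val % 2 == 0]

After execution: answer = [0, 2, 4, 6]
[0, 2, 4, 6]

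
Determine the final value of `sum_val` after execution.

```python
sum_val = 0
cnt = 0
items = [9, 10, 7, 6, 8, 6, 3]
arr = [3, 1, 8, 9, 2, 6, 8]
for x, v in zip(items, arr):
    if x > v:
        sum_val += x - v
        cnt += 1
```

Let's trace through this code step by step.

Initialize: sum_val = 0
Initialize: cnt = 0
Initialize: items = [9, 10, 7, 6, 8, 6, 3]
Initialize: arr = [3, 1, 8, 9, 2, 6, 8]
Entering loop: for x, v in zip(items, arr):

After execution: sum_val = 21
21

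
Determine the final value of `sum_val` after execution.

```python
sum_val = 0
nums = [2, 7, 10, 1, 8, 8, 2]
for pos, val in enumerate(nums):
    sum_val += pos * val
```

Let's trace through this code step by step.

Initialize: sum_val = 0
Initialize: nums = [2, 7, 10, 1, 8, 8, 2]
Entering loop: for pos, val in enumerate(nums):

After execution: sum_val = 114
114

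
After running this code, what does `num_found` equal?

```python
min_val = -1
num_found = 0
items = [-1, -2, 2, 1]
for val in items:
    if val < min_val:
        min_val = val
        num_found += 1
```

Let's trace through this code step by step.

Initialize: min_val = -1
Initialize: num_found = 0
Initialize: items = [-1, -2, 2, 1]
Entering loop: for val in items:

After execution: num_found = 1
1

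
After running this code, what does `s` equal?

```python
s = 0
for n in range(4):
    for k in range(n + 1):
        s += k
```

Let's trace through this code step by step.

Initialize: s = 0
Entering loop: for n in range(4):

After execution: s = 10
10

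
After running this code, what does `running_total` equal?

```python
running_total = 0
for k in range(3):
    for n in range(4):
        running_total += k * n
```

Let's trace through this code step by step.

Initialize: running_total = 0
Entering loop: for k in range(3):

After execution: running_total = 18
18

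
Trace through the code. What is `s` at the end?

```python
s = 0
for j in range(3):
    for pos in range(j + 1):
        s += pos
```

Let's trace through this code step by step.

Initialize: s = 0
Entering loop: for j in range(3):

After execution: s = 4
4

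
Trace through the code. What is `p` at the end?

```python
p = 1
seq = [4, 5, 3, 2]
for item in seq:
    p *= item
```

Let's trace through this code step by step.

Initialize: p = 1
Initialize: seq = [4, 5, 3, 2]
Entering loop: for item in seq:

After execution: p = 120
120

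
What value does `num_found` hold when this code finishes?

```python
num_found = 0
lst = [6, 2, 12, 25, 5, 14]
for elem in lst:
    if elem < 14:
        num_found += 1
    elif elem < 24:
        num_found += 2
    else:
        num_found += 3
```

Let's trace through this code step by step.

Initialize: num_found = 0
Initialize: lst = [6, 2, 12, 25, 5, 14]
Entering loop: for elem in lst:

After execution: num_found = 9
9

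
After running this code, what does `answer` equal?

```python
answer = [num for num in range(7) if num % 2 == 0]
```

Let's trace through this code step by step.

Initialize: answer = [num for num in range(7) if num % 2 == 0]

After execution: answer = [0, 2, 4, 6]
[0, 2, 4, 6]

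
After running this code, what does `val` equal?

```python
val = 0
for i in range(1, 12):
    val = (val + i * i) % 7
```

Let's trace through this code step by step.

Initialize: val = 0
Entering loop: for i in range(1, 12):

After execution: val = 2
2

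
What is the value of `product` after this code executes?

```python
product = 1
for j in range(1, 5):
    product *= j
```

Let's trace through this code step by step.

Initialize: product = 1
Entering loop: for j in range(1, 5):

After execution: product = 24
24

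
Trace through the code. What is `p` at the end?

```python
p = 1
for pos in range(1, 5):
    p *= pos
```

Let's trace through this code step by step.

Initialize: p = 1
Entering loop: for pos in range(1, 5):

After execution: p = 24
24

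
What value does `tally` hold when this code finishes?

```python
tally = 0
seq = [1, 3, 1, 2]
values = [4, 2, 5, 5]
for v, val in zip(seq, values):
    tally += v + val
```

Let's trace through this code step by step.

Initialize: tally = 0
Initialize: seq = [1, 3, 1, 2]
Initialize: values = [4, 2, 5, 5]
Entering loop: for v, val in zip(seq, values):

After execution: tally = 23
23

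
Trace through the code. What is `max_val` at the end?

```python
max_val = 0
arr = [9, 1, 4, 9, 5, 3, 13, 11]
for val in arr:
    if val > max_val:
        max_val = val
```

Let's trace through this code step by step.

Initialize: max_val = 0
Initialize: arr = [9, 1, 4, 9, 5, 3, 13, 11]
Entering loop: for val in arr:

After execution: max_val = 13
13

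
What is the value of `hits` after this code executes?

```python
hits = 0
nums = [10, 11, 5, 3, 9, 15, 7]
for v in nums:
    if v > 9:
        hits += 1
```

Let's trace through this code step by step.

Initialize: hits = 0
Initialize: nums = [10, 11, 5, 3, 9, 15, 7]
Entering loop: for v in nums:

After execution: hits = 3
3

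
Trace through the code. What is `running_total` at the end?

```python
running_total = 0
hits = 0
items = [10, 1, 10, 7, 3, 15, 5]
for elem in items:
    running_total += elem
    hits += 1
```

Let's trace through this code step by step.

Initialize: running_total = 0
Initialize: hits = 0
Initialize: items = [10, 1, 10, 7, 3, 15, 5]
Entering loop: for elem in items:

After execution: running_total = 51
51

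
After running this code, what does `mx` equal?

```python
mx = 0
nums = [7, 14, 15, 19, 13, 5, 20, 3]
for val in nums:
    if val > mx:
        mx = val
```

Let's trace through this code step by step.

Initialize: mx = 0
Initialize: nums = [7, 14, 15, 19, 13, 5, 20, 3]
Entering loop: for val in nums:

After execution: mx = 20
20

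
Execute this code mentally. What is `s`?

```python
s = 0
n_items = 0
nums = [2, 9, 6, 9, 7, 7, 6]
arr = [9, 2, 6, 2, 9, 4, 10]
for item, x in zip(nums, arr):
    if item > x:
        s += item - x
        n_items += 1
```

Let's trace through this code step by step.

Initialize: s = 0
Initialize: n_items = 0
Initialize: nums = [2, 9, 6, 9, 7, 7, 6]
Initialize: arr = [9, 2, 6, 2, 9, 4, 10]
Entering loop: for item, x in zip(nums, arr):

After execution: s = 17
17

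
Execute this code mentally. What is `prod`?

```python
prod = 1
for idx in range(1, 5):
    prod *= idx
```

Let's trace through this code step by step.

Initialize: prod = 1
Entering loop: for idx in range(1, 5):

After execution: prod = 24
24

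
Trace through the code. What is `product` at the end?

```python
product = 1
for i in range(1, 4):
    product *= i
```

Let's trace through this code step by step.

Initialize: product = 1
Entering loop: for i in range(1, 4):

After execution: product = 6
6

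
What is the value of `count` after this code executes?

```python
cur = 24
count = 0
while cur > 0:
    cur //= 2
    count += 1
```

Let's trace through this code step by step.

Initialize: cur = 24
Initialize: count = 0
Entering loop: while cur > 0:

After execution: count = 5
5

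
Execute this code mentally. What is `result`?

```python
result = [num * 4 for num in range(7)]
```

Let's trace through this code step by step.

Initialize: result = [num * 4 for num in range(7)]

After execution: result = [0, 4, 8, 12, 16, 20, 24]
[0, 4, 8, 12, 16, 20, 24]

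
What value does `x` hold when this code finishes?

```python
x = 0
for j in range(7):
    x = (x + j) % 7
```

Let's trace through this code step by step.

Initialize: x = 0
Entering loop: for j in range(7):

After execution: x = 0
0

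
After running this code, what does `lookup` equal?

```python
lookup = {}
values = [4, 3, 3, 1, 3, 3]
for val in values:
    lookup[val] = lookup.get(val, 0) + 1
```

Let's trace through this code step by step.

Initialize: lookup = {}
Initialize: values = [4, 3, 3, 1, 3, 3]
Entering loop: for val in values:

After execution: lookup = {4: 1, 3: 4, 1: 1}
{4: 1, 3: 4, 1: 1}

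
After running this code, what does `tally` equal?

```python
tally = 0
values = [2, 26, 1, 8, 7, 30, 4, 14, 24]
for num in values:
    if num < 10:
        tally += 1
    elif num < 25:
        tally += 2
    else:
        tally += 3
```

Let's trace through this code step by step.

Initialize: tally = 0
Initialize: values = [2, 26, 1, 8, 7, 30, 4, 14, 24]
Entering loop: for num in values:

After execution: tally = 15
15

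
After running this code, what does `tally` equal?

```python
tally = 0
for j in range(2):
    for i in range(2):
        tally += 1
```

Let's trace through this code step by step.

Initialize: tally = 0
Entering loop: for j in range(2):

After execution: tally = 4
4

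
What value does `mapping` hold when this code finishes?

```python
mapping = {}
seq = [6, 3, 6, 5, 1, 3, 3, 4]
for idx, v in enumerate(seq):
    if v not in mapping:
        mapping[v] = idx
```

Let's trace through this code step by step.

Initialize: mapping = {}
Initialize: seq = [6, 3, 6, 5, 1, 3, 3, 4]
Entering loop: for idx, v in enumerate(seq):

After execution: mapping = {6: 0, 3: 1, 5: 3, 1: 4, 4: 7}
{6: 0, 3: 1, 5: 3, 1: 4, 4: 7}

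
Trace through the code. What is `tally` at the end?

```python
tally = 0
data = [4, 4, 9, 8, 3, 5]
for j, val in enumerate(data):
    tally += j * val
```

Let's trace through this code step by step.

Initialize: tally = 0
Initialize: data = [4, 4, 9, 8, 3, 5]
Entering loop: for j, val in enumerate(data):

After execution: tally = 83
83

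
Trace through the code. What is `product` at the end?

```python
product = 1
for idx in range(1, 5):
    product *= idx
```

Let's trace through this code step by step.

Initialize: product = 1
Entering loop: for idx in range(1, 5):

After execution: product = 24
24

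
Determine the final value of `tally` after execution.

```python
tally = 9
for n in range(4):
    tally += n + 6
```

Let's trace through this code step by step.

Initialize: tally = 9
Entering loop: for n in range(4):

After execution: tally = 39
39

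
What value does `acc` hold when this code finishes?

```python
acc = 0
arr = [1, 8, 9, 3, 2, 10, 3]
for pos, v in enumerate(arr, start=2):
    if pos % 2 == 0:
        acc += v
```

Let's trace through this code step by step.

Initialize: acc = 0
Initialize: arr = [1, 8, 9, 3, 2, 10, 3]
Entering loop: for pos, v in enumerate(arr, start=2):

After execution: acc = 15
15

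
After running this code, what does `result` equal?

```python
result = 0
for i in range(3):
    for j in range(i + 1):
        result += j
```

Let's trace through this code step by step.

Initialize: result = 0
Entering loop: for i in range(3):

After execution: result = 4
4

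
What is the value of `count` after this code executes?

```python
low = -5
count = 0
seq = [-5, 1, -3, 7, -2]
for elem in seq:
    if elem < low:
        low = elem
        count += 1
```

Let's trace through this code step by step.

Initialize: low = -5
Initialize: count = 0
Initialize: seq = [-5, 1, -3, 7, -2]
Entering loop: for elem in seq:

After execution: count = 0
0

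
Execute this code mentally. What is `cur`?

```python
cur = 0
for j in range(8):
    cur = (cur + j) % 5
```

Let's trace through this code step by step.

Initialize: cur = 0
Entering loop: for j in range(8):

After execution: cur = 3
3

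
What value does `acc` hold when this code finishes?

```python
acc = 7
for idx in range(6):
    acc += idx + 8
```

Let's trace through this code step by step.

Initialize: acc = 7
Entering loop: for idx in range(6):

After execution: acc = 70
70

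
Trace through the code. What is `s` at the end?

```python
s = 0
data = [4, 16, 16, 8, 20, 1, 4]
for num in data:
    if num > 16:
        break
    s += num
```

Let's trace through this code step by step.

Initialize: s = 0
Initialize: data = [4, 16, 16, 8, 20, 1, 4]
Entering loop: for num in data:

After execution: s = 44
44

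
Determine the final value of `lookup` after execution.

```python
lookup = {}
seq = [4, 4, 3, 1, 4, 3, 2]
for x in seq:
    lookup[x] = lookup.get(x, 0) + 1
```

Let's trace through this code step by step.

Initialize: lookup = {}
Initialize: seq = [4, 4, 3, 1, 4, 3, 2]
Entering loop: for x in seq:

After execution: lookup = {4: 3, 3: 2, 1: 1, 2: 1}
{4: 3, 3: 2, 1: 1, 2: 1}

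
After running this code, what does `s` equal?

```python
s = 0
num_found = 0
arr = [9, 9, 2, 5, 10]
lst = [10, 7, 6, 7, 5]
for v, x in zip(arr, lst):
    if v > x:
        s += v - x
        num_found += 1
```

Let's trace through this code step by step.

Initialize: s = 0
Initialize: num_found = 0
Initialize: arr = [9, 9, 2, 5, 10]
Initialize: lst = [10, 7, 6, 7, 5]
Entering loop: for v, x in zip(arr, lst):

After execution: s = 7
7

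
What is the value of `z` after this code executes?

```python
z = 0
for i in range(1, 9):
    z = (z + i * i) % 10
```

Let's trace through this code step by step.

Initialize: z = 0
Entering loop: for i in range(1, 9):

After execution: z = 4
4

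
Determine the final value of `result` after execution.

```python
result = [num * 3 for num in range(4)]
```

Let's trace through this code step by step.

Initialize: result = [num * 3 for num in range(4)]

After execution: result = [0, 3, 6, 9]
[0, 3, 6, 9]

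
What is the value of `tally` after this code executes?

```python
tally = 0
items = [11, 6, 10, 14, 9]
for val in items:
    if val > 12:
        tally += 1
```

Let's trace through this code step by step.

Initialize: tally = 0
Initialize: items = [11, 6, 10, 14, 9]
Entering loop: for val in items:

After execution: tally = 1
1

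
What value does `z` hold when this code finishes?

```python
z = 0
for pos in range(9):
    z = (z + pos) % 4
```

Let's trace through this code step by step.

Initialize: z = 0
Entering loop: for pos in range(9):

After execution: z = 0
0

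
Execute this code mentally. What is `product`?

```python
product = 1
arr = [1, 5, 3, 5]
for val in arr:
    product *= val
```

Let's trace through this code step by step.

Initialize: product = 1
Initialize: arr = [1, 5, 3, 5]
Entering loop: for val in arr:

After execution: product = 75
75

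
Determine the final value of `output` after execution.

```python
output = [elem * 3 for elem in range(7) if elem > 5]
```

Let's trace through this code step by step.

Initialize: output = [elem * 3 for elem in range(7) if elem > 5]

After execution: output = [18]
[18]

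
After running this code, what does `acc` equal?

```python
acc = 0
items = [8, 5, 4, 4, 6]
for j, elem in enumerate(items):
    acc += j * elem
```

Let's trace through this code step by step.

Initialize: acc = 0
Initialize: items = [8, 5, 4, 4, 6]
Entering loop: for j, elem in enumerate(items):

After execution: acc = 49
49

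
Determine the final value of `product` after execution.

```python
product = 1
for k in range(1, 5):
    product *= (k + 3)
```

Let's trace through this code step by step.

Initialize: product = 1
Entering loop: for k in range(1, 5):

After execution: product = 840
840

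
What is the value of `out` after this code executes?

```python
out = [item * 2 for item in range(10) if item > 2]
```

Let's trace through this code step by step.

Initialize: out = [item * 2 for item in range(10) if item > 2]

After execution: out = [6, 8, 10, 12, 14, 16, 18]
[6, 8, 10, 12, 14, 16, 18]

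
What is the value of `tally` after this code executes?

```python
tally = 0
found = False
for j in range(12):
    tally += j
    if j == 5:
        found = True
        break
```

Let's trace through this code step by step.

Initialize: tally = 0
Initialize: found = False
Entering loop: for j in range(12):

After execution: tally = 15
15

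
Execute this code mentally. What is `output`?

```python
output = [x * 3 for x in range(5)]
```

Let's trace through this code step by step.

Initialize: output = [x * 3 for x in range(5)]

After execution: output = [0, 3, 6, 9, 12]
[0, 3, 6, 9, 12]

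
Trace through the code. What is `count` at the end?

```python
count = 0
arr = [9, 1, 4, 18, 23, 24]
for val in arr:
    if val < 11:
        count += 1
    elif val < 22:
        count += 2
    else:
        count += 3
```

Let's trace through this code step by step.

Initialize: count = 0
Initialize: arr = [9, 1, 4, 18, 23, 24]
Entering loop: for val in arr:

After execution: count = 11
11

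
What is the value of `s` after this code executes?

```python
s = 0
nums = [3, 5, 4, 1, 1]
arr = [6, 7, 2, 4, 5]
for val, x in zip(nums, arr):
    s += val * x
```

Let's trace through this code step by step.

Initialize: s = 0
Initialize: nums = [3, 5, 4, 1, 1]
Initialize: arr = [6, 7, 2, 4, 5]
Entering loop: for val, x in zip(nums, arr):

After execution: s = 70
70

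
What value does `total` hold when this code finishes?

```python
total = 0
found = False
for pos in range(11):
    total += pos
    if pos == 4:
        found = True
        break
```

Let's trace through this code step by step.

Initialize: total = 0
Initialize: found = False
Entering loop: for pos in range(11):

After execution: total = 10
10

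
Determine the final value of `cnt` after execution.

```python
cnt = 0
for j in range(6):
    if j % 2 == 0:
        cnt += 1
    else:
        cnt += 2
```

Let's trace through this code step by step.

Initialize: cnt = 0
Entering loop: for j in range(6):

After execution: cnt = 9
9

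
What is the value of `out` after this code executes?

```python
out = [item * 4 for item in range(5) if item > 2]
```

Let's trace through this code step by step.

Initialize: out = [item * 4 for item in range(5) if item > 2]

After execution: out = [12, 16]
[12, 16]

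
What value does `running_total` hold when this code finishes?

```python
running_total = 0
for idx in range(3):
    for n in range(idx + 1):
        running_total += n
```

Let's trace through this code step by step.

Initialize: running_total = 0
Entering loop: for idx in range(3):

After execution: running_total = 4
4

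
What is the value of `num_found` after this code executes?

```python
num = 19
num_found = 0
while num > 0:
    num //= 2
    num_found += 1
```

Let's trace through this code step by step.

Initialize: num = 19
Initialize: num_found = 0
Entering loop: while num > 0:

After execution: num_found = 5
5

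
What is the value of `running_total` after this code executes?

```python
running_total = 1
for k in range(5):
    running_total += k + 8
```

Let's trace through this code step by step.

Initialize: running_total = 1
Entering loop: for k in range(5):

After execution: running_total = 51
51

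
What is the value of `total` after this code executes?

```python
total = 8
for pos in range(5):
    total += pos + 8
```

Let's trace through this code step by step.

Initialize: total = 8
Entering loop: for pos in range(5):

After execution: total = 58
58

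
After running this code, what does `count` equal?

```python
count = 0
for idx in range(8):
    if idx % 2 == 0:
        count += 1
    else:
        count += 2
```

Let's trace through this code step by step.

Initialize: count = 0
Entering loop: for idx in range(8):

After execution: count = 12
12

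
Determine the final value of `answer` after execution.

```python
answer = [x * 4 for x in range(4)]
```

Let's trace through this code step by step.

Initialize: answer = [x * 4 for x in range(4)]

After execution: answer = [0, 4, 8, 12]
[0, 4, 8, 12]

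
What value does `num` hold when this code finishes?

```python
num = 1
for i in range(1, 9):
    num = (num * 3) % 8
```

Let's trace through this code step by step.

Initialize: num = 1
Entering loop: for i in range(1, 9):

After execution: num = 1
1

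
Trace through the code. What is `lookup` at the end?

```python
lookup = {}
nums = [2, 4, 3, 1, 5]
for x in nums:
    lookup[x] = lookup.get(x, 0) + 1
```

Let's trace through this code step by step.

Initialize: lookup = {}
Initialize: nums = [2, 4, 3, 1, 5]
Entering loop: for x in nums:

After execution: lookup = {2: 1, 4: 1, 3: 1, 1: 1, 5: 1}
{2: 1, 4: 1, 3: 1, 1: 1, 5: 1}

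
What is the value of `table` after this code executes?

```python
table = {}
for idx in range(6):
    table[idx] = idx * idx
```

Let's trace through this code step by step.

Initialize: table = {}
Entering loop: for idx in range(6):

After execution: table = {0: 0, 1: 1, 2: 4, 3: 9, 4: 16, 5: 25}
{0: 0, 1: 1, 2: 4, 3: 9, 4: 16, 5: 25}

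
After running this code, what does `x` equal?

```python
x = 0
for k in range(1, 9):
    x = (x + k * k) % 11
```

Let's trace through this code step by step.

Initialize: x = 0
Entering loop: for k in range(1, 9):

After execution: x = 6
6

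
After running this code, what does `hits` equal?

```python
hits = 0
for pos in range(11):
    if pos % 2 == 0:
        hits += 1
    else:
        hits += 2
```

Let's trace through this code step by step.

Initialize: hits = 0
Entering loop: for pos in range(11):

After execution: hits = 16
16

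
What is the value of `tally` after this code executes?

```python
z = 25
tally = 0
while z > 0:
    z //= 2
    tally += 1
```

Let's trace through this code step by step.

Initialize: z = 25
Initialize: tally = 0
Entering loop: while z > 0:

After execution: tally = 5
5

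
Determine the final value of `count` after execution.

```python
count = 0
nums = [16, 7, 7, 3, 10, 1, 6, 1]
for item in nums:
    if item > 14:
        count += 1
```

Let's trace through this code step by step.

Initialize: count = 0
Initialize: nums = [16, 7, 7, 3, 10, 1, 6, 1]
Entering loop: for item in nums:

After execution: count = 1
1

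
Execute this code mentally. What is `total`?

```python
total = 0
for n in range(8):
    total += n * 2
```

Let's trace through this code step by step.

Initialize: total = 0
Entering loop: for n in range(8):

After execution: total = 56
56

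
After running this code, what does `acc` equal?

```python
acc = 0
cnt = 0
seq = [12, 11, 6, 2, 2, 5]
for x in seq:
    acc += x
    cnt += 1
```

Let's trace through this code step by step.

Initialize: acc = 0
Initialize: cnt = 0
Initialize: seq = [12, 11, 6, 2, 2, 5]
Entering loop: for x in seq:

After execution: acc = 38
38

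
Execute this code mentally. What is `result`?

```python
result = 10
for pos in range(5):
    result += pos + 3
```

Let's trace through this code step by step.

Initialize: result = 10
Entering loop: for pos in range(5):

After execution: result = 35
35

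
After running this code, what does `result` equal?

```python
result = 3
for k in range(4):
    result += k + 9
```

Let's trace through this code step by step.

Initialize: result = 3
Entering loop: for k in range(4):

After execution: result = 45
45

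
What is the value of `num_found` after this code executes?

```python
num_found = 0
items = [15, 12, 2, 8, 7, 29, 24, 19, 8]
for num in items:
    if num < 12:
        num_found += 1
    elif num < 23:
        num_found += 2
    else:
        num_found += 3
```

Let's trace through this code step by step.

Initialize: num_found = 0
Initialize: items = [15, 12, 2, 8, 7, 29, 24, 19, 8]
Entering loop: for num in items:

After execution: num_found = 16
16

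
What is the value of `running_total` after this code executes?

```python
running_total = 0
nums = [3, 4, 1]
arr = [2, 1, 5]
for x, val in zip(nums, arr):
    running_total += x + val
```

Let's trace through this code step by step.

Initialize: running_total = 0
Initialize: nums = [3, 4, 1]
Initialize: arr = [2, 1, 5]
Entering loop: for x, val in zip(nums, arr):

After execution: running_total = 16
16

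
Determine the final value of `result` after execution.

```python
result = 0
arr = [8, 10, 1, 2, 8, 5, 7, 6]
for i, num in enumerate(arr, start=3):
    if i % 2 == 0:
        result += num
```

Let's trace through this code step by step.

Initialize: result = 0
Initialize: arr = [8, 10, 1, 2, 8, 5, 7, 6]
Entering loop: for i, num in enumerate(arr, start=3):

After execution: result = 23
23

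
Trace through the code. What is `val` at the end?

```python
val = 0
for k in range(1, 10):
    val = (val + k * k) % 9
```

Let's trace through this code step by step.

Initialize: val = 0
Entering loop: for k in range(1, 10):

After execution: val = 6
6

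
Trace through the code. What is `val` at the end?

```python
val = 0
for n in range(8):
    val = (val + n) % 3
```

Let's trace through this code step by step.

Initialize: val = 0
Entering loop: for n in range(8):

After execution: val = 1
1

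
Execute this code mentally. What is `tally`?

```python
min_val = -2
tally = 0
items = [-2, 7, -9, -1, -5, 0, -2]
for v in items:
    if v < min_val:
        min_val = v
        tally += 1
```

Let's trace through this code step by step.

Initialize: min_val = -2
Initialize: tally = 0
Initialize: items = [-2, 7, -9, -1, -5, 0, -2]
Entering loop: for v in items:

After execution: tally = 1
1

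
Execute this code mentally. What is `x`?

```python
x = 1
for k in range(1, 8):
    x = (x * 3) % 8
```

Let's trace through this code step by step.

Initialize: x = 1
Entering loop: for k in range(1, 8):

After execution: x = 3
3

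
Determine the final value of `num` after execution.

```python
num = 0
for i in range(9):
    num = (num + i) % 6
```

Let's trace through this code step by step.

Initialize: num = 0
Entering loop: for i in range(9):

After execution: num = 0
0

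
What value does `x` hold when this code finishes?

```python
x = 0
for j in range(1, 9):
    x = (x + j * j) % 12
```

Let's trace through this code step by step.

Initialize: x = 0
Entering loop: for j in range(1, 9):

After execution: x = 0
0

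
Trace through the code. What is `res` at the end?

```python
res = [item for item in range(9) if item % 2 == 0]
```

Let's trace through this code step by step.

Initialize: res = [item for item in range(9) if item % 2 == 0]

After execution: res = [0, 2, 4, 6, 8]
[0, 2, 4, 6, 8]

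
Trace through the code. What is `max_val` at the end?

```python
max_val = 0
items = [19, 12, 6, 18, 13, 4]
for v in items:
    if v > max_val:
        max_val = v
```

Let's trace through this code step by step.

Initialize: max_val = 0
Initialize: items = [19, 12, 6, 18, 13, 4]
Entering loop: for v in items:

After execution: max_val = 19
19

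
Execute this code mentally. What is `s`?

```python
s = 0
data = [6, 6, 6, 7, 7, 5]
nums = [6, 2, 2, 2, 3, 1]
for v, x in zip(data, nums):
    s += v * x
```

Let's trace through this code step by step.

Initialize: s = 0
Initialize: data = [6, 6, 6, 7, 7, 5]
Initialize: nums = [6, 2, 2, 2, 3, 1]
Entering loop: for v, x in zip(data, nums):

After execution: s = 100
100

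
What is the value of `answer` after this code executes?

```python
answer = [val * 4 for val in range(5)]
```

Let's trace through this code step by step.

Initialize: answer = [val * 4 for val in range(5)]

After execution: answer = [0, 4, 8, 12, 16]
[0, 4, 8, 12, 16]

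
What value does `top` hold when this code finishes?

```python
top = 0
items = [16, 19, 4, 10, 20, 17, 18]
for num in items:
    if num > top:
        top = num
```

Let's trace through this code step by step.

Initialize: top = 0
Initialize: items = [16, 19, 4, 10, 20, 17, 18]
Entering loop: for num in items:

After execution: top = 20
20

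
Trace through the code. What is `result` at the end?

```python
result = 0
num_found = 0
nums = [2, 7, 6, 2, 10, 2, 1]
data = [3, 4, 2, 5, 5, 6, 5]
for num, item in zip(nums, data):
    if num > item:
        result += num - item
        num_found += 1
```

Let's trace through this code step by step.

Initialize: result = 0
Initialize: num_found = 0
Initialize: nums = [2, 7, 6, 2, 10, 2, 1]
Initialize: data = [3, 4, 2, 5, 5, 6, 5]
Entering loop: for num, item in zip(nums, data):

After execution: result = 12
12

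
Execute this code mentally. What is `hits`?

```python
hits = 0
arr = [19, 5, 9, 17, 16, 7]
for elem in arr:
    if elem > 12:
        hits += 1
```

Let's trace through this code step by step.

Initialize: hits = 0
Initialize: arr = [19, 5, 9, 17, 16, 7]
Entering loop: for elem in arr:

After execution: hits = 3
3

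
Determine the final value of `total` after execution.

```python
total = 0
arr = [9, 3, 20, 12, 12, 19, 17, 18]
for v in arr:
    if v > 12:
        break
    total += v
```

Let's trace through this code step by step.

Initialize: total = 0
Initialize: arr = [9, 3, 20, 12, 12, 19, 17, 18]
Entering loop: for v in arr:

After execution: total = 12
12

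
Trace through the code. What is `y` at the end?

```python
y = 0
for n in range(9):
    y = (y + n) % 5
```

Let's trace through this code step by step.

Initialize: y = 0
Entering loop: for n in range(9):

After execution: y = 1
1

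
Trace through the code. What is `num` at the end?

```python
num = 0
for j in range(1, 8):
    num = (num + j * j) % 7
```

Let's trace through this code step by step.

Initialize: num = 0
Entering loop: for j in range(1, 8):

After execution: num = 0
0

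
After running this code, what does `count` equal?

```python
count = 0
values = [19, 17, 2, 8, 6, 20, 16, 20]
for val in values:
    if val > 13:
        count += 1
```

Let's trace through this code step by step.

Initialize: count = 0
Initialize: values = [19, 17, 2, 8, 6, 20, 16, 20]
Entering loop: for val in values:

After execution: count = 5
5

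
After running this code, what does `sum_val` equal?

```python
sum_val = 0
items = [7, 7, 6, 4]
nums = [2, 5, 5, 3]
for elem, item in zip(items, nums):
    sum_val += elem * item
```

Let's trace through this code step by step.

Initialize: sum_val = 0
Initialize: items = [7, 7, 6, 4]
Initialize: nums = [2, 5, 5, 3]
Entering loop: for elem, item in zip(items, nums):

After execution: sum_val = 91
91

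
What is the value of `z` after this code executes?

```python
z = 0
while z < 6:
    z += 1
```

Let's trace through this code step by step.

Initialize: z = 0
Entering loop: while z < 6:

After execution: z = 6
6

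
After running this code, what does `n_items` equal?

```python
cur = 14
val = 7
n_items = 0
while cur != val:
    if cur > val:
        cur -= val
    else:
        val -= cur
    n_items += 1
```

Let's trace through this code step by step.

Initialize: cur = 14
Initialize: val = 7
Initialize: n_items = 0
Entering loop: while cur != val:

After execution: n_items = 1
1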